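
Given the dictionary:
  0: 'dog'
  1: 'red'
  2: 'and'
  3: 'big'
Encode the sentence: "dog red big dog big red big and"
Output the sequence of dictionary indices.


Look up each word in the dictionary:
  'dog' -> 0
  'red' -> 1
  'big' -> 3
  'dog' -> 0
  'big' -> 3
  'red' -> 1
  'big' -> 3
  'and' -> 2

Encoded: [0, 1, 3, 0, 3, 1, 3, 2]


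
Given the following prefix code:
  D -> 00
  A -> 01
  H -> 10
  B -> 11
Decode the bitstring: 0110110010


Decoding step by step:
Bits 01 -> A
Bits 10 -> H
Bits 11 -> B
Bits 00 -> D
Bits 10 -> H


Decoded message: AHBDH


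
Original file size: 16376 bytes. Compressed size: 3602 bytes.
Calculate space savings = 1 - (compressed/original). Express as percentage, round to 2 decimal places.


ratio = compressed/original = 3602/16376 = 0.219956
savings = 1 - ratio = 1 - 0.219956 = 0.780044
as a percentage: 0.780044 * 100 = 78.0%

Space savings = 1 - 3602/16376 = 78.0%


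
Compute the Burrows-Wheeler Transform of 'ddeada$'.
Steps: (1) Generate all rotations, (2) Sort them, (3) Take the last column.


Rotations (sorted):
  0: $ddeada -> last char: a
  1: a$ddead -> last char: d
  2: ada$dde -> last char: e
  3: da$ddea -> last char: a
  4: ddeada$ -> last char: $
  5: deada$d -> last char: d
  6: eada$dd -> last char: d


BWT = adea$dd


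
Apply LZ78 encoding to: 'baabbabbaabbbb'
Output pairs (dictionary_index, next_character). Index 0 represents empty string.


LZ78 encoding steps:
Dictionary: {0: ''}
Step 1: w='' (idx 0), next='b' -> output (0, 'b'), add 'b' as idx 1
Step 2: w='' (idx 0), next='a' -> output (0, 'a'), add 'a' as idx 2
Step 3: w='a' (idx 2), next='b' -> output (2, 'b'), add 'ab' as idx 3
Step 4: w='b' (idx 1), next='a' -> output (1, 'a'), add 'ba' as idx 4
Step 5: w='b' (idx 1), next='b' -> output (1, 'b'), add 'bb' as idx 5
Step 6: w='a' (idx 2), next='a' -> output (2, 'a'), add 'aa' as idx 6
Step 7: w='bb' (idx 5), next='b' -> output (5, 'b'), add 'bbb' as idx 7
Step 8: w='b' (idx 1), end of input -> output (1, '')


Encoded: [(0, 'b'), (0, 'a'), (2, 'b'), (1, 'a'), (1, 'b'), (2, 'a'), (5, 'b'), (1, '')]


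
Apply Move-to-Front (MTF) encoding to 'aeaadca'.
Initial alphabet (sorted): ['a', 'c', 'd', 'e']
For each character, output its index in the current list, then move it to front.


MTF encoding:
'a': index 0 in ['a', 'c', 'd', 'e'] -> ['a', 'c', 'd', 'e']
'e': index 3 in ['a', 'c', 'd', 'e'] -> ['e', 'a', 'c', 'd']
'a': index 1 in ['e', 'a', 'c', 'd'] -> ['a', 'e', 'c', 'd']
'a': index 0 in ['a', 'e', 'c', 'd'] -> ['a', 'e', 'c', 'd']
'd': index 3 in ['a', 'e', 'c', 'd'] -> ['d', 'a', 'e', 'c']
'c': index 3 in ['d', 'a', 'e', 'c'] -> ['c', 'd', 'a', 'e']
'a': index 2 in ['c', 'd', 'a', 'e'] -> ['a', 'c', 'd', 'e']


Output: [0, 3, 1, 0, 3, 3, 2]


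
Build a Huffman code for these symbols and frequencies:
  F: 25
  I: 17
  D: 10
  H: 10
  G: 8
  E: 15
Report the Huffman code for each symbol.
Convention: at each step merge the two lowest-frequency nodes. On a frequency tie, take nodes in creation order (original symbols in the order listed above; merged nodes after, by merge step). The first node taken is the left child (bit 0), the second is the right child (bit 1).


Huffman tree construction:
Step 1: Merge G(8) + D(10) = 18
Step 2: Merge H(10) + E(15) = 25
Step 3: Merge I(17) + (G+D)(18) = 35
Step 4: Merge F(25) + (H+E)(25) = 50
Step 5: Merge (I+(G+D))(35) + (F+(H+E))(50) = 85
Read each symbol's code off the tree from the root (left child = 0, right child = 1).

Codes:
  F: 10 (length 2)
  I: 00 (length 2)
  D: 011 (length 3)
  H: 110 (length 3)
  G: 010 (length 3)
  E: 111 (length 3)
Average code length: 213/85 = 2.5059 bits/symbol


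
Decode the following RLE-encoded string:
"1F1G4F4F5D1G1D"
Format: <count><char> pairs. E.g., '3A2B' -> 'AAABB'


Expanding each <count><char> pair:
  1F -> 'F'
  1G -> 'G'
  4F -> 'FFFF'
  4F -> 'FFFF'
  5D -> 'DDDDD'
  1G -> 'G'
  1D -> 'D'

Decoded = FGFFFFFFFFDDDDDGD


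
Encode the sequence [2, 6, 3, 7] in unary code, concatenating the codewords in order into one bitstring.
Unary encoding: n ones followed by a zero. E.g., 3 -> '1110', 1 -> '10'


Encode each number as n ones followed by a terminating 0:
  2 -> 110 (3 bits)
  6 -> 1111110 (7 bits)
  3 -> 1110 (4 bits)
  7 -> 11111110 (8 bits)
Total length = 3 + 7 + 4 + 8 = 22 bits.

Unary([2, 6, 3, 7]) = 1101111110111011111110 (22 bits)


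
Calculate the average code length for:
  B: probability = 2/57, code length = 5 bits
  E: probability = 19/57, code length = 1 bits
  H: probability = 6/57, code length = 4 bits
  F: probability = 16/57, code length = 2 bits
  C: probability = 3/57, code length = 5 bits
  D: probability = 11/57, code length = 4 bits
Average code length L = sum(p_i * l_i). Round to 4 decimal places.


Weighted contributions p_i * l_i:
  B: (2/57) * 5 = 10/57
  E: (19/57) * 1 = 19/57
  H: (6/57) * 4 = 24/57
  F: (16/57) * 2 = 32/57
  C: (3/57) * 5 = 15/57
  D: (11/57) * 4 = 44/57
Sum = (10 + 19 + 24 + 32 + 15 + 44)/57 = 144/57

L = 144/57 = 2.5263 bits/symbol


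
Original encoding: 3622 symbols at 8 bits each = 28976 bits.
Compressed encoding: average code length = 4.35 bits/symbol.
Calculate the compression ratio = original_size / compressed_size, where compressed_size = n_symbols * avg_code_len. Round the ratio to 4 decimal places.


original_size = n_symbols * orig_bits = 3622 * 8 = 28976 bits
compressed_size = n_symbols * avg_code_len = 3622 * 4.35 = 15755.7 bits
ratio = original_size / compressed_size = 28976 / 15755.7 = 1.8391

Compression ratio = 1.8391


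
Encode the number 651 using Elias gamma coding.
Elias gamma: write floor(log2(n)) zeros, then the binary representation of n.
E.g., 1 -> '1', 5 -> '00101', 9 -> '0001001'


num_bits = floor(log2(651)) + 1 = 10
leading_zeros = num_bits - 1 = 9
binary(651) = 1010001011

Elias gamma(651) = '000000000' + '1010001011' = 0000000001010001011 (19 bits)


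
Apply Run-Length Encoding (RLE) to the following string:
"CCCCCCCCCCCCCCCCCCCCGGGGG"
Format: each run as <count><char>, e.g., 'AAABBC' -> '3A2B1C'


Scanning runs left to right:
  i=0: run of 'C' x 20 -> '20C'
  i=20: run of 'G' x 5 -> '5G'

RLE = 20C5G


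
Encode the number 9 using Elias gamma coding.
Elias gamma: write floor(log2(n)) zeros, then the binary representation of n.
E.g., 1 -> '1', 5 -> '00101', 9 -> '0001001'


num_bits = floor(log2(9)) + 1 = 4
leading_zeros = num_bits - 1 = 3
binary(9) = 1001

Elias gamma(9) = '000' + '1001' = 0001001 (7 bits)


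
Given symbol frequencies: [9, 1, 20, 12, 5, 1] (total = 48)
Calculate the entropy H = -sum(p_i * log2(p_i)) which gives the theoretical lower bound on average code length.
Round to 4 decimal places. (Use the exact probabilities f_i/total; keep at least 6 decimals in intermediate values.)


Per-symbol terms -p_i * log2(p_i) with p_i = f_i/48:
  p = 9/48 = 0.187500: log2(p) = -2.415037, -p*log2(p) = 0.452820
  p = 1/48 = 0.020833: log2(p) = -5.584963, -p*log2(p) = 0.116353
  p = 20/48 = 0.416667: log2(p) = -1.263034, -p*log2(p) = 0.526264
  p = 12/48 = 0.250000: log2(p) = -2.000000, -p*log2(p) = 0.500000
  p = 5/48 = 0.104167: log2(p) = -3.263034, -p*log2(p) = 0.339899
  p = 1/48 = 0.020833: log2(p) = -5.584963, -p*log2(p) = 0.116353
H = 0.452820 + 0.116353 + 0.526264 + 0.500000 + 0.339899 + 0.116353 = 2.051689

H = 2.0517 bits/symbol


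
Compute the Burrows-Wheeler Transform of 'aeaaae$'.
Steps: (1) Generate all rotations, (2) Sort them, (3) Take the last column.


Rotations (sorted):
  0: $aeaaae -> last char: e
  1: aaae$ae -> last char: e
  2: aae$aea -> last char: a
  3: ae$aeaa -> last char: a
  4: aeaaae$ -> last char: $
  5: e$aeaaa -> last char: a
  6: eaaae$a -> last char: a


BWT = eeaa$aa


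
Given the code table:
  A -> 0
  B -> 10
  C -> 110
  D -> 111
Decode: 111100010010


Decoding:
111 -> D
10 -> B
0 -> A
0 -> A
10 -> B
0 -> A
10 -> B


Result: DBAABAB


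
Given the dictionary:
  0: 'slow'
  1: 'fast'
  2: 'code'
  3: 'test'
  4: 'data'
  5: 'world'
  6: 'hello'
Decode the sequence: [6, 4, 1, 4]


Look up each index in the dictionary:
  6 -> 'hello'
  4 -> 'data'
  1 -> 'fast'
  4 -> 'data'

Decoded: "hello data fast data"


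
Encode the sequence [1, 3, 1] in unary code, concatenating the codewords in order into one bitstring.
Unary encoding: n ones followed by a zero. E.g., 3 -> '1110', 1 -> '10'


Encode each number as n ones followed by a terminating 0:
  1 -> 10 (2 bits)
  3 -> 1110 (4 bits)
  1 -> 10 (2 bits)
Total length = 2 + 4 + 2 = 8 bits.

Unary([1, 3, 1]) = 10111010 (8 bits)


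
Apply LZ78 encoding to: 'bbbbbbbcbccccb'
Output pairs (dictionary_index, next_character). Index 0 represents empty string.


LZ78 encoding steps:
Dictionary: {0: ''}
Step 1: w='' (idx 0), next='b' -> output (0, 'b'), add 'b' as idx 1
Step 2: w='b' (idx 1), next='b' -> output (1, 'b'), add 'bb' as idx 2
Step 3: w='bb' (idx 2), next='b' -> output (2, 'b'), add 'bbb' as idx 3
Step 4: w='b' (idx 1), next='c' -> output (1, 'c'), add 'bc' as idx 4
Step 5: w='bc' (idx 4), next='c' -> output (4, 'c'), add 'bcc' as idx 5
Step 6: w='' (idx 0), next='c' -> output (0, 'c'), add 'c' as idx 6
Step 7: w='c' (idx 6), next='b' -> output (6, 'b'), add 'cb' as idx 7


Encoded: [(0, 'b'), (1, 'b'), (2, 'b'), (1, 'c'), (4, 'c'), (0, 'c'), (6, 'b')]


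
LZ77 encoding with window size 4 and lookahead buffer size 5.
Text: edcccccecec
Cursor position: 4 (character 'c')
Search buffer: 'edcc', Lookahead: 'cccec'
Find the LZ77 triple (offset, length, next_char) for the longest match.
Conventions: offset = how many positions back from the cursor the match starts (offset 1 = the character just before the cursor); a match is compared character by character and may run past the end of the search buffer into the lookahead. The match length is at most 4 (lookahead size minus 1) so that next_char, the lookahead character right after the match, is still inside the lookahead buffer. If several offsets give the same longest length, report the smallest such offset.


Try each offset into the search buffer:
  offset=1 (pos 3, char 'c'): match length 3
  offset=2 (pos 2, char 'c'): match length 3
  offset=3 (pos 1, char 'd'): match length 0
  offset=4 (pos 0, char 'e'): match length 0
Longest match has length 3, found at offsets 1, 2; take the smallest, offset 1.
next_char = character at position 4 + 3 = 7 -> 'e'

Best match: offset=1, length=3 (matching 'ccc' starting at position 3)
LZ77 triple: (1, 3, 'e')


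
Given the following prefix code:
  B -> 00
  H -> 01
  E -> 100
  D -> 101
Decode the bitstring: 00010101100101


Decoding step by step:
Bits 00 -> B
Bits 01 -> H
Bits 01 -> H
Bits 01 -> H
Bits 100 -> E
Bits 101 -> D


Decoded message: BHHHED


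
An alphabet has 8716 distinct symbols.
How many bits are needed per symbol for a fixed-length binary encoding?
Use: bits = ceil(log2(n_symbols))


log2(8716) = 13.0895
Bracket: 2^13 = 8192 < 8716 <= 2^14 = 16384
So ceil(log2(8716)) = 14

bits = ceil(log2(8716)) = ceil(13.0895) = 14 bits


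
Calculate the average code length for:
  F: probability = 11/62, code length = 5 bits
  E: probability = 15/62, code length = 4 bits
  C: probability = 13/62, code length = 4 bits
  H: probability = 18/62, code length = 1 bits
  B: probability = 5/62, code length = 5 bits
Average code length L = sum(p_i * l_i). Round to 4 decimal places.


Weighted contributions p_i * l_i:
  F: (11/62) * 5 = 55/62
  E: (15/62) * 4 = 60/62
  C: (13/62) * 4 = 52/62
  H: (18/62) * 1 = 18/62
  B: (5/62) * 5 = 25/62
Sum = (55 + 60 + 52 + 18 + 25)/62 = 210/62

L = 210/62 = 3.3871 bits/symbol


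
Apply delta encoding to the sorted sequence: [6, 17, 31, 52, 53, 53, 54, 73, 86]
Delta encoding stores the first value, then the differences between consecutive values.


First value: 6
Deltas:
  17 - 6 = 11
  31 - 17 = 14
  52 - 31 = 21
  53 - 52 = 1
  53 - 53 = 0
  54 - 53 = 1
  73 - 54 = 19
  86 - 73 = 13


Delta encoded: [6, 11, 14, 21, 1, 0, 1, 19, 13]


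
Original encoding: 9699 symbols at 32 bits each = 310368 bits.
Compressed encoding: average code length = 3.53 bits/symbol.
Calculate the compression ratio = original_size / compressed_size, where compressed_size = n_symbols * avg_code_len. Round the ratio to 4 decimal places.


original_size = n_symbols * orig_bits = 9699 * 32 = 310368 bits
compressed_size = n_symbols * avg_code_len = 9699 * 3.53 = 34237.47 bits
ratio = original_size / compressed_size = 310368 / 34237.47 = 9.0652

Compression ratio = 9.0652


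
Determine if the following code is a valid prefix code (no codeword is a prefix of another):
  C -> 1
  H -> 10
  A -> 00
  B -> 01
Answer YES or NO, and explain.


Checking each pair (does one codeword prefix another?):
  C='1' vs H='10': prefix -- VIOLATION

NO -- this is NOT a valid prefix code. C (1) is a prefix of H (10).


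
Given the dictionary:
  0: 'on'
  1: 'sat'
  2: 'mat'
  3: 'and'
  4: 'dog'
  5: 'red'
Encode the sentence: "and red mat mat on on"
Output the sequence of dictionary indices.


Look up each word in the dictionary:
  'and' -> 3
  'red' -> 5
  'mat' -> 2
  'mat' -> 2
  'on' -> 0
  'on' -> 0

Encoded: [3, 5, 2, 2, 0, 0]


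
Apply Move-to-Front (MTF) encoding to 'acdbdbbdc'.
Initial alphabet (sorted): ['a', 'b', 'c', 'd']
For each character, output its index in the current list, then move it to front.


MTF encoding:
'a': index 0 in ['a', 'b', 'c', 'd'] -> ['a', 'b', 'c', 'd']
'c': index 2 in ['a', 'b', 'c', 'd'] -> ['c', 'a', 'b', 'd']
'd': index 3 in ['c', 'a', 'b', 'd'] -> ['d', 'c', 'a', 'b']
'b': index 3 in ['d', 'c', 'a', 'b'] -> ['b', 'd', 'c', 'a']
'd': index 1 in ['b', 'd', 'c', 'a'] -> ['d', 'b', 'c', 'a']
'b': index 1 in ['d', 'b', 'c', 'a'] -> ['b', 'd', 'c', 'a']
'b': index 0 in ['b', 'd', 'c', 'a'] -> ['b', 'd', 'c', 'a']
'd': index 1 in ['b', 'd', 'c', 'a'] -> ['d', 'b', 'c', 'a']
'c': index 2 in ['d', 'b', 'c', 'a'] -> ['c', 'd', 'b', 'a']


Output: [0, 2, 3, 3, 1, 1, 0, 1, 2]


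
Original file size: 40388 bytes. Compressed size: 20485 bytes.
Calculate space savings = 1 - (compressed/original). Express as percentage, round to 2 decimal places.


ratio = compressed/original = 20485/40388 = 0.507205
savings = 1 - ratio = 1 - 0.507205 = 0.492795
as a percentage: 0.492795 * 100 = 49.28%

Space savings = 1 - 20485/40388 = 49.28%


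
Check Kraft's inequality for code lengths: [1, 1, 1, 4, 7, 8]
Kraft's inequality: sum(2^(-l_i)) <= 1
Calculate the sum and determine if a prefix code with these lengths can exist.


Sum = 2^(-1) + 2^(-1) + 2^(-1) + 2^(-4) + 2^(-7) + 2^(-8)
    = 0.5 + 0.5 + 0.5 + 0.0625 + 0.0078125 + 0.00390625
    = 403/256 = 1.57421875
Since 1.57421875 > 1, Kraft's inequality is NOT satisfied.
A prefix code with these lengths CANNOT exist.

Kraft sum = 1.57421875. Not satisfied.


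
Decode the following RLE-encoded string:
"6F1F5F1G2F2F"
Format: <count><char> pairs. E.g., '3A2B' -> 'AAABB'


Expanding each <count><char> pair:
  6F -> 'FFFFFF'
  1F -> 'F'
  5F -> 'FFFFF'
  1G -> 'G'
  2F -> 'FF'
  2F -> 'FF'

Decoded = FFFFFFFFFFFFGFFFF


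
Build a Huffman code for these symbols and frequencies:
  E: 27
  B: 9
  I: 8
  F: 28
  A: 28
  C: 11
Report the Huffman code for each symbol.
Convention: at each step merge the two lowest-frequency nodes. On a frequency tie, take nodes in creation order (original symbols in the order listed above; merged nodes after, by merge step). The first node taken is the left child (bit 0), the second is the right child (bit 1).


Huffman tree construction:
Step 1: Merge I(8) + B(9) = 17
Step 2: Merge C(11) + (I+B)(17) = 28
Step 3: Merge E(27) + F(28) = 55
Step 4: Merge A(28) + (C+(I+B))(28) = 56
Step 5: Merge (E+F)(55) + (A+(C+(I+B)))(56) = 111
Read each symbol's code off the tree from the root (left child = 0, right child = 1).

Codes:
  E: 00 (length 2)
  B: 1111 (length 4)
  I: 1110 (length 4)
  F: 01 (length 2)
  A: 10 (length 2)
  C: 110 (length 3)
Average code length: 267/111 = 2.4054 bits/symbol


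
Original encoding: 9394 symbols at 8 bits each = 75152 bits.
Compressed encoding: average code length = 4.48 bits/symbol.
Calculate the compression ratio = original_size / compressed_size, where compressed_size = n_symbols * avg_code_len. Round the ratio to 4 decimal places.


original_size = n_symbols * orig_bits = 9394 * 8 = 75152 bits
compressed_size = n_symbols * avg_code_len = 9394 * 4.48 = 42085.12 bits
ratio = original_size / compressed_size = 75152 / 42085.12 = 1.7857

Compression ratio = 1.7857


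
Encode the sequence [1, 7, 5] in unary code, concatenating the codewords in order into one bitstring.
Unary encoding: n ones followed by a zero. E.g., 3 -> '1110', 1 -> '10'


Encode each number as n ones followed by a terminating 0:
  1 -> 10 (2 bits)
  7 -> 11111110 (8 bits)
  5 -> 111110 (6 bits)
Total length = 2 + 8 + 6 = 16 bits.

Unary([1, 7, 5]) = 1011111110111110 (16 bits)


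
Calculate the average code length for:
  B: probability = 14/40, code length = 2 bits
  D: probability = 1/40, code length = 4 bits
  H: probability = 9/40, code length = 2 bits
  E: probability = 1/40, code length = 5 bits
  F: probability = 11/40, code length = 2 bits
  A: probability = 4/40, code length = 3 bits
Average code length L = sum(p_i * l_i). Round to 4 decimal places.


Weighted contributions p_i * l_i:
  B: (14/40) * 2 = 28/40
  D: (1/40) * 4 = 4/40
  H: (9/40) * 2 = 18/40
  E: (1/40) * 5 = 5/40
  F: (11/40) * 2 = 22/40
  A: (4/40) * 3 = 12/40
Sum = (28 + 4 + 18 + 5 + 22 + 12)/40 = 89/40

L = 89/40 = 2.2250 bits/symbol


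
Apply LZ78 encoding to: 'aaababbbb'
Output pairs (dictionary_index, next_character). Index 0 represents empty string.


LZ78 encoding steps:
Dictionary: {0: ''}
Step 1: w='' (idx 0), next='a' -> output (0, 'a'), add 'a' as idx 1
Step 2: w='a' (idx 1), next='a' -> output (1, 'a'), add 'aa' as idx 2
Step 3: w='' (idx 0), next='b' -> output (0, 'b'), add 'b' as idx 3
Step 4: w='a' (idx 1), next='b' -> output (1, 'b'), add 'ab' as idx 4
Step 5: w='b' (idx 3), next='b' -> output (3, 'b'), add 'bb' as idx 5
Step 6: w='b' (idx 3), end of input -> output (3, '')


Encoded: [(0, 'a'), (1, 'a'), (0, 'b'), (1, 'b'), (3, 'b'), (3, '')]


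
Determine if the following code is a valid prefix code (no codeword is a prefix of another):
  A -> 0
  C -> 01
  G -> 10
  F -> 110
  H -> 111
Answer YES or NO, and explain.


Checking each pair (does one codeword prefix another?):
  A='0' vs C='01': prefix -- VIOLATION

NO -- this is NOT a valid prefix code. A (0) is a prefix of C (01).


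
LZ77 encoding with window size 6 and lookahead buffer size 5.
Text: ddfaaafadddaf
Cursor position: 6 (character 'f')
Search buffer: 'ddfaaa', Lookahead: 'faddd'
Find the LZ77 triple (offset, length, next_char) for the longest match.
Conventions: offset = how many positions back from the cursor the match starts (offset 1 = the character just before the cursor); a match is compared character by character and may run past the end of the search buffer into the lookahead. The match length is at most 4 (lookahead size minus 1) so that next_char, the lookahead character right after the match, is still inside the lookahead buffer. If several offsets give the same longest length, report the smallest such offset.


Try each offset into the search buffer:
  offset=1 (pos 5, char 'a'): match length 0
  offset=2 (pos 4, char 'a'): match length 0
  offset=3 (pos 3, char 'a'): match length 0
  offset=4 (pos 2, char 'f'): match length 2
  offset=5 (pos 1, char 'd'): match length 0
  offset=6 (pos 0, char 'd'): match length 0
Longest match has length 2 at offset 4.
next_char = character at position 6 + 2 = 8 -> 'd'

Best match: offset=4, length=2 (matching 'fa' starting at position 2)
LZ77 triple: (4, 2, 'd')


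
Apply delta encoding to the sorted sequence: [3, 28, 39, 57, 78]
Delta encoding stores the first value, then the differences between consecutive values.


First value: 3
Deltas:
  28 - 3 = 25
  39 - 28 = 11
  57 - 39 = 18
  78 - 57 = 21


Delta encoded: [3, 25, 11, 18, 21]


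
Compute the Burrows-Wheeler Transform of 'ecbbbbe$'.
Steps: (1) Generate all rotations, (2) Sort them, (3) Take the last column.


Rotations (sorted):
  0: $ecbbbbe -> last char: e
  1: bbbbe$ec -> last char: c
  2: bbbe$ecb -> last char: b
  3: bbe$ecbb -> last char: b
  4: be$ecbbb -> last char: b
  5: cbbbbe$e -> last char: e
  6: e$ecbbbb -> last char: b
  7: ecbbbbe$ -> last char: $


BWT = ecbbbeb$


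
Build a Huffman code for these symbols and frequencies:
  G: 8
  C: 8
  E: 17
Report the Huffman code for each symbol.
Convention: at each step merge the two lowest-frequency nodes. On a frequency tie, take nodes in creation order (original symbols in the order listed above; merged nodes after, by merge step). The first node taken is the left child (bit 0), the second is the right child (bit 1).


Huffman tree construction:
Step 1: Merge G(8) + C(8) = 16
Step 2: Merge (G+C)(16) + E(17) = 33
Read each symbol's code off the tree from the root (left child = 0, right child = 1).

Codes:
  G: 00 (length 2)
  C: 01 (length 2)
  E: 1 (length 1)
Average code length: 49/33 = 1.4848 bits/symbol


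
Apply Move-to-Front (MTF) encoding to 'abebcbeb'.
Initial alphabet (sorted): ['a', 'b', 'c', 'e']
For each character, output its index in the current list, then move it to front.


MTF encoding:
'a': index 0 in ['a', 'b', 'c', 'e'] -> ['a', 'b', 'c', 'e']
'b': index 1 in ['a', 'b', 'c', 'e'] -> ['b', 'a', 'c', 'e']
'e': index 3 in ['b', 'a', 'c', 'e'] -> ['e', 'b', 'a', 'c']
'b': index 1 in ['e', 'b', 'a', 'c'] -> ['b', 'e', 'a', 'c']
'c': index 3 in ['b', 'e', 'a', 'c'] -> ['c', 'b', 'e', 'a']
'b': index 1 in ['c', 'b', 'e', 'a'] -> ['b', 'c', 'e', 'a']
'e': index 2 in ['b', 'c', 'e', 'a'] -> ['e', 'b', 'c', 'a']
'b': index 1 in ['e', 'b', 'c', 'a'] -> ['b', 'e', 'c', 'a']


Output: [0, 1, 3, 1, 3, 1, 2, 1]


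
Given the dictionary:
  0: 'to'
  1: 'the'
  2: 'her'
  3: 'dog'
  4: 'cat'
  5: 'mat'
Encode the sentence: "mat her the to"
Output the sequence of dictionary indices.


Look up each word in the dictionary:
  'mat' -> 5
  'her' -> 2
  'the' -> 1
  'to' -> 0

Encoded: [5, 2, 1, 0]


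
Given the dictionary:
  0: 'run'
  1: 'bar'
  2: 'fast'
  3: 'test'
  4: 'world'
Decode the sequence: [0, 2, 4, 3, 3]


Look up each index in the dictionary:
  0 -> 'run'
  2 -> 'fast'
  4 -> 'world'
  3 -> 'test'
  3 -> 'test'

Decoded: "run fast world test test"


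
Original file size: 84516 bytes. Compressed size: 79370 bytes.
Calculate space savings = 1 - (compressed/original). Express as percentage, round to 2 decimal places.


ratio = compressed/original = 79370/84516 = 0.939112
savings = 1 - ratio = 1 - 0.939112 = 0.060888
as a percentage: 0.060888 * 100 = 6.09%

Space savings = 1 - 79370/84516 = 6.09%


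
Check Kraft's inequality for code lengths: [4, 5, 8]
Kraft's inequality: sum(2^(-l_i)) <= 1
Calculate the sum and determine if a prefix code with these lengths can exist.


Sum = 2^(-4) + 2^(-5) + 2^(-8)
    = 0.0625 + 0.03125 + 0.00390625
    = 25/256 = 0.09765625
Since 0.09765625 <= 1, Kraft's inequality IS satisfied.
A prefix code with these lengths CAN exist.

Kraft sum = 0.09765625. Satisfied.


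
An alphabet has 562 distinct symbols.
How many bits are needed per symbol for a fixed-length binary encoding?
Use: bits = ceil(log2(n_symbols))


log2(562) = 9.1344
Bracket: 2^9 = 512 < 562 <= 2^10 = 1024
So ceil(log2(562)) = 10

bits = ceil(log2(562)) = ceil(9.1344) = 10 bits


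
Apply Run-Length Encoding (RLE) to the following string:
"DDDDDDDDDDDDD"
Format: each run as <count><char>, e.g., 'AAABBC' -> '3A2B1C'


Scanning runs left to right:
  i=0: run of 'D' x 13 -> '13D'

RLE = 13D


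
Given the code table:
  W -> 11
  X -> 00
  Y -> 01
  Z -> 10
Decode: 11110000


Decoding:
11 -> W
11 -> W
00 -> X
00 -> X


Result: WWXX


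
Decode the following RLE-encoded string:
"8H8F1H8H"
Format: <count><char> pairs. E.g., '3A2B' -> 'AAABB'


Expanding each <count><char> pair:
  8H -> 'HHHHHHHH'
  8F -> 'FFFFFFFF'
  1H -> 'H'
  8H -> 'HHHHHHHH'

Decoded = HHHHHHHHFFFFFFFFHHHHHHHHH


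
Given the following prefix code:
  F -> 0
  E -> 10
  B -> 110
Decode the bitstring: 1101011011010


Decoding step by step:
Bits 110 -> B
Bits 10 -> E
Bits 110 -> B
Bits 110 -> B
Bits 10 -> E


Decoded message: BEBBE


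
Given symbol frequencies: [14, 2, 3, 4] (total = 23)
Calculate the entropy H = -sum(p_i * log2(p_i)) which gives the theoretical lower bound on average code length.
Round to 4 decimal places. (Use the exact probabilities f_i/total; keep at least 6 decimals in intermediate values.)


Per-symbol terms -p_i * log2(p_i) with p_i = f_i/23:
  p = 14/23 = 0.608696: log2(p) = -0.716207, -p*log2(p) = 0.435952
  p = 2/23 = 0.086957: log2(p) = -3.523562, -p*log2(p) = 0.306397
  p = 3/23 = 0.130435: log2(p) = -2.938599, -p*log2(p) = 0.383296
  p = 4/23 = 0.173913: log2(p) = -2.523562, -p*log2(p) = 0.438880
H = 0.435952 + 0.306397 + 0.383296 + 0.438880 = 1.564525

H = 1.5645 bits/symbol


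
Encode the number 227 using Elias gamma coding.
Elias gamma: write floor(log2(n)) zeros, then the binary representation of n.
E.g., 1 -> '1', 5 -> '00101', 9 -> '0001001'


num_bits = floor(log2(227)) + 1 = 8
leading_zeros = num_bits - 1 = 7
binary(227) = 11100011

Elias gamma(227) = '0000000' + '11100011' = 000000011100011 (15 bits)


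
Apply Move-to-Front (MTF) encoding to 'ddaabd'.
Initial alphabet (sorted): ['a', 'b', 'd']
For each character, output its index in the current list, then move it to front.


MTF encoding:
'd': index 2 in ['a', 'b', 'd'] -> ['d', 'a', 'b']
'd': index 0 in ['d', 'a', 'b'] -> ['d', 'a', 'b']
'a': index 1 in ['d', 'a', 'b'] -> ['a', 'd', 'b']
'a': index 0 in ['a', 'd', 'b'] -> ['a', 'd', 'b']
'b': index 2 in ['a', 'd', 'b'] -> ['b', 'a', 'd']
'd': index 2 in ['b', 'a', 'd'] -> ['d', 'b', 'a']


Output: [2, 0, 1, 0, 2, 2]


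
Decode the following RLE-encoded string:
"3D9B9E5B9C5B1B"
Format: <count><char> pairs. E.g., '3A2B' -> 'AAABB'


Expanding each <count><char> pair:
  3D -> 'DDD'
  9B -> 'BBBBBBBBB'
  9E -> 'EEEEEEEEE'
  5B -> 'BBBBB'
  9C -> 'CCCCCCCCC'
  5B -> 'BBBBB'
  1B -> 'B'

Decoded = DDDBBBBBBBBBEEEEEEEEEBBBBBCCCCCCCCCBBBBBB


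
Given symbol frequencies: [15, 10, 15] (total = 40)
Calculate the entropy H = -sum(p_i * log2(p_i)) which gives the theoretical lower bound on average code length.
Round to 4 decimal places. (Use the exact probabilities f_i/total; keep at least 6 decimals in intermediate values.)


Per-symbol terms -p_i * log2(p_i) with p_i = f_i/40:
  p = 15/40 = 0.375000: log2(p) = -1.415037, -p*log2(p) = 0.530639
  p = 10/40 = 0.250000: log2(p) = -2.000000, -p*log2(p) = 0.500000
  p = 15/40 = 0.375000: log2(p) = -1.415037, -p*log2(p) = 0.530639
H = 0.530639 + 0.500000 + 0.530639 = 1.561278

H = 1.5613 bits/symbol


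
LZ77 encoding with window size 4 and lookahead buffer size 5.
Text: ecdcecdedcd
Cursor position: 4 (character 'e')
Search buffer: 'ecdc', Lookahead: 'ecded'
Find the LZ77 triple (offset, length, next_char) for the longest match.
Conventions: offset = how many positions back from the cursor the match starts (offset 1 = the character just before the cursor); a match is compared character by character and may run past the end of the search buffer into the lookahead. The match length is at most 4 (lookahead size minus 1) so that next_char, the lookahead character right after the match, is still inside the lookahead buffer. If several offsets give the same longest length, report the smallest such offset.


Try each offset into the search buffer:
  offset=1 (pos 3, char 'c'): match length 0
  offset=2 (pos 2, char 'd'): match length 0
  offset=3 (pos 1, char 'c'): match length 0
  offset=4 (pos 0, char 'e'): match length 3
Longest match has length 3 at offset 4.
next_char = character at position 4 + 3 = 7 -> 'e'

Best match: offset=4, length=3 (matching 'ecd' starting at position 0)
LZ77 triple: (4, 3, 'e')


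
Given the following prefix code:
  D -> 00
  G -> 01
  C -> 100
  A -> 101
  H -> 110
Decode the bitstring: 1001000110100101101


Decoding step by step:
Bits 100 -> C
Bits 100 -> C
Bits 01 -> G
Bits 101 -> A
Bits 00 -> D
Bits 101 -> A
Bits 101 -> A


Decoded message: CCGADAA


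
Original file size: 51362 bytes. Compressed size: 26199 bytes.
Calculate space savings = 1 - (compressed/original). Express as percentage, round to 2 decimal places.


ratio = compressed/original = 26199/51362 = 0.510085
savings = 1 - ratio = 1 - 0.510085 = 0.489915
as a percentage: 0.489915 * 100 = 48.99%

Space savings = 1 - 26199/51362 = 48.99%


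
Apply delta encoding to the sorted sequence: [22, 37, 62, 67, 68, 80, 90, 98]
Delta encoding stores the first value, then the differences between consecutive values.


First value: 22
Deltas:
  37 - 22 = 15
  62 - 37 = 25
  67 - 62 = 5
  68 - 67 = 1
  80 - 68 = 12
  90 - 80 = 10
  98 - 90 = 8


Delta encoded: [22, 15, 25, 5, 1, 12, 10, 8]


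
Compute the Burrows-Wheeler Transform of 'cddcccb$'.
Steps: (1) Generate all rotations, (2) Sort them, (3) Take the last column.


Rotations (sorted):
  0: $cddcccb -> last char: b
  1: b$cddccc -> last char: c
  2: cb$cddcc -> last char: c
  3: ccb$cddc -> last char: c
  4: cccb$cdd -> last char: d
  5: cddcccb$ -> last char: $
  6: dcccb$cd -> last char: d
  7: ddcccb$c -> last char: c


BWT = bcccd$dc


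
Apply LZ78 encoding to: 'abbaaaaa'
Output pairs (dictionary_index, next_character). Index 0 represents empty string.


LZ78 encoding steps:
Dictionary: {0: ''}
Step 1: w='' (idx 0), next='a' -> output (0, 'a'), add 'a' as idx 1
Step 2: w='' (idx 0), next='b' -> output (0, 'b'), add 'b' as idx 2
Step 3: w='b' (idx 2), next='a' -> output (2, 'a'), add 'ba' as idx 3
Step 4: w='a' (idx 1), next='a' -> output (1, 'a'), add 'aa' as idx 4
Step 5: w='aa' (idx 4), end of input -> output (4, '')


Encoded: [(0, 'a'), (0, 'b'), (2, 'a'), (1, 'a'), (4, '')]


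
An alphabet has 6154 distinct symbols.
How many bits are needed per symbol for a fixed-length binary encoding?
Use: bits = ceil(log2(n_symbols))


log2(6154) = 12.5873
Bracket: 2^12 = 4096 < 6154 <= 2^13 = 8192
So ceil(log2(6154)) = 13

bits = ceil(log2(6154)) = ceil(12.5873) = 13 bits


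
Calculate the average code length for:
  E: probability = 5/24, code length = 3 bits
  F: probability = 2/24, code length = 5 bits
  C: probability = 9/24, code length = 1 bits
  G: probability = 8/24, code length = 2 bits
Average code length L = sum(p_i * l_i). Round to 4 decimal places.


Weighted contributions p_i * l_i:
  E: (5/24) * 3 = 15/24
  F: (2/24) * 5 = 10/24
  C: (9/24) * 1 = 9/24
  G: (8/24) * 2 = 16/24
Sum = (15 + 10 + 9 + 16)/24 = 50/24

L = 50/24 = 2.0833 bits/symbol


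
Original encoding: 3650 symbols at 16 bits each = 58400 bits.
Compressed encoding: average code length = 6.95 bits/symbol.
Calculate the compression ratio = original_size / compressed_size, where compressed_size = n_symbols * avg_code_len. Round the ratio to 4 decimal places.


original_size = n_symbols * orig_bits = 3650 * 16 = 58400 bits
compressed_size = n_symbols * avg_code_len = 3650 * 6.95 = 25367.5 bits
ratio = original_size / compressed_size = 58400 / 25367.5 = 2.3022

Compression ratio = 2.3022


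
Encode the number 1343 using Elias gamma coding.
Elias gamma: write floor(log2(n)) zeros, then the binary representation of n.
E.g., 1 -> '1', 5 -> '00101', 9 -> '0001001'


num_bits = floor(log2(1343)) + 1 = 11
leading_zeros = num_bits - 1 = 10
binary(1343) = 10100111111

Elias gamma(1343) = '0000000000' + '10100111111' = 000000000010100111111 (21 bits)


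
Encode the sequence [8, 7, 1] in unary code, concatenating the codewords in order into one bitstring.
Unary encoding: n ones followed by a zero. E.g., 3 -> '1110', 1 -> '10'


Encode each number as n ones followed by a terminating 0:
  8 -> 111111110 (9 bits)
  7 -> 11111110 (8 bits)
  1 -> 10 (2 bits)
Total length = 9 + 8 + 2 = 19 bits.

Unary([8, 7, 1]) = 1111111101111111010 (19 bits)


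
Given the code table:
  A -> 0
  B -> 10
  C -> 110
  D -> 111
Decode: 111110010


Decoding:
111 -> D
110 -> C
0 -> A
10 -> B


Result: DCAB


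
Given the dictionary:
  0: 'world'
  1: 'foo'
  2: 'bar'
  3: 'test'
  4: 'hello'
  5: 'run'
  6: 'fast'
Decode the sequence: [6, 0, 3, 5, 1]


Look up each index in the dictionary:
  6 -> 'fast'
  0 -> 'world'
  3 -> 'test'
  5 -> 'run'
  1 -> 'foo'

Decoded: "fast world test run foo"


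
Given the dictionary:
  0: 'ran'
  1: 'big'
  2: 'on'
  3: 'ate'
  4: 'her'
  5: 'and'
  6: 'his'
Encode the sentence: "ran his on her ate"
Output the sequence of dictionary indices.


Look up each word in the dictionary:
  'ran' -> 0
  'his' -> 6
  'on' -> 2
  'her' -> 4
  'ate' -> 3

Encoded: [0, 6, 2, 4, 3]


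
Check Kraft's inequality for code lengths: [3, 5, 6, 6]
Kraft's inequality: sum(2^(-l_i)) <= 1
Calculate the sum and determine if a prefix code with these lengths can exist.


Sum = 2^(-3) + 2^(-5) + 2^(-6) + 2^(-6)
    = 0.125 + 0.03125 + 0.015625 + 0.015625
    = 12/64 = 0.1875
Since 0.1875 <= 1, Kraft's inequality IS satisfied.
A prefix code with these lengths CAN exist.

Kraft sum = 0.1875. Satisfied.


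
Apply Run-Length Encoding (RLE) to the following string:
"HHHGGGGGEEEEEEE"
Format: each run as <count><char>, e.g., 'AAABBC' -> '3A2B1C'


Scanning runs left to right:
  i=0: run of 'H' x 3 -> '3H'
  i=3: run of 'G' x 5 -> '5G'
  i=8: run of 'E' x 7 -> '7E'

RLE = 3H5G7E


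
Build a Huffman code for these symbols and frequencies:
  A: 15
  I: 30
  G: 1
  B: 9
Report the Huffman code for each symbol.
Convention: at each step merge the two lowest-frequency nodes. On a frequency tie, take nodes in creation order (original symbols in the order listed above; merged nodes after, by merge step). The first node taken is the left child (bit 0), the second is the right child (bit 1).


Huffman tree construction:
Step 1: Merge G(1) + B(9) = 10
Step 2: Merge (G+B)(10) + A(15) = 25
Step 3: Merge ((G+B)+A)(25) + I(30) = 55
Read each symbol's code off the tree from the root (left child = 0, right child = 1).

Codes:
  A: 01 (length 2)
  I: 1 (length 1)
  G: 000 (length 3)
  B: 001 (length 3)
Average code length: 90/55 = 1.6364 bits/symbol


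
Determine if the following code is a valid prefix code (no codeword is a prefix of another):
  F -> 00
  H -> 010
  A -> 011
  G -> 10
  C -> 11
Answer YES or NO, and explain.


Checking each pair (does one codeword prefix another?):
  F='00' vs H='010': no prefix
  F='00' vs A='011': no prefix
  F='00' vs G='10': no prefix
  F='00' vs C='11': no prefix
  H='010' vs F='00': no prefix
  H='010' vs A='011': no prefix
  H='010' vs G='10': no prefix
  H='010' vs C='11': no prefix
  A='011' vs F='00': no prefix
  A='011' vs H='010': no prefix
  A='011' vs G='10': no prefix
  A='011' vs C='11': no prefix
  G='10' vs F='00': no prefix
  G='10' vs H='010': no prefix
  G='10' vs A='011': no prefix
  G='10' vs C='11': no prefix
  C='11' vs F='00': no prefix
  C='11' vs H='010': no prefix
  C='11' vs A='011': no prefix
  C='11' vs G='10': no prefix
No violation found over all pairs.

YES -- this is a valid prefix code. No codeword is a prefix of any other codeword.


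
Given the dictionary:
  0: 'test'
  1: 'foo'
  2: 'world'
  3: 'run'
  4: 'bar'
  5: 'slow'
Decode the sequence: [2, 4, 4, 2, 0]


Look up each index in the dictionary:
  2 -> 'world'
  4 -> 'bar'
  4 -> 'bar'
  2 -> 'world'
  0 -> 'test'

Decoded: "world bar bar world test"


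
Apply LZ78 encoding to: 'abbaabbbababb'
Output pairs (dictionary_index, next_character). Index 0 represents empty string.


LZ78 encoding steps:
Dictionary: {0: ''}
Step 1: w='' (idx 0), next='a' -> output (0, 'a'), add 'a' as idx 1
Step 2: w='' (idx 0), next='b' -> output (0, 'b'), add 'b' as idx 2
Step 3: w='b' (idx 2), next='a' -> output (2, 'a'), add 'ba' as idx 3
Step 4: w='a' (idx 1), next='b' -> output (1, 'b'), add 'ab' as idx 4
Step 5: w='b' (idx 2), next='b' -> output (2, 'b'), add 'bb' as idx 5
Step 6: w='ab' (idx 4), next='a' -> output (4, 'a'), add 'aba' as idx 6
Step 7: w='bb' (idx 5), end of input -> output (5, '')


Encoded: [(0, 'a'), (0, 'b'), (2, 'a'), (1, 'b'), (2, 'b'), (4, 'a'), (5, '')]


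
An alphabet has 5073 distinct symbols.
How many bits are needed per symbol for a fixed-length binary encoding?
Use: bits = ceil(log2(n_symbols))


log2(5073) = 12.3086
Bracket: 2^12 = 4096 < 5073 <= 2^13 = 8192
So ceil(log2(5073)) = 13

bits = ceil(log2(5073)) = ceil(12.3086) = 13 bits


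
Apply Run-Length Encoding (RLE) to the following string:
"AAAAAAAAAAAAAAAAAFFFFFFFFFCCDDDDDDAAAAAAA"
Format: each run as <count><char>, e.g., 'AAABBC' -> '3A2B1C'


Scanning runs left to right:
  i=0: run of 'A' x 17 -> '17A'
  i=17: run of 'F' x 9 -> '9F'
  i=26: run of 'C' x 2 -> '2C'
  i=28: run of 'D' x 6 -> '6D'
  i=34: run of 'A' x 7 -> '7A'

RLE = 17A9F2C6D7A


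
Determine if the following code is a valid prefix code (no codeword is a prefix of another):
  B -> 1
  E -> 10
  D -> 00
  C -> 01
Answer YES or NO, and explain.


Checking each pair (does one codeword prefix another?):
  B='1' vs E='10': prefix -- VIOLATION

NO -- this is NOT a valid prefix code. B (1) is a prefix of E (10).


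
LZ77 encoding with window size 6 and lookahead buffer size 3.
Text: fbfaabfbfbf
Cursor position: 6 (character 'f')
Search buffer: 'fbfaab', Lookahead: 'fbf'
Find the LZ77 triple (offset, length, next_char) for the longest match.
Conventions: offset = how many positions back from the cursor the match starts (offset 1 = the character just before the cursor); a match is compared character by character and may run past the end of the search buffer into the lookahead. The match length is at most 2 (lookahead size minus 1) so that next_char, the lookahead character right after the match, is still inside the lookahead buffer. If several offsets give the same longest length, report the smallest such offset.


Try each offset into the search buffer:
  offset=1 (pos 5, char 'b'): match length 0
  offset=2 (pos 4, char 'a'): match length 0
  offset=3 (pos 3, char 'a'): match length 0
  offset=4 (pos 2, char 'f'): match length 1
  offset=5 (pos 1, char 'b'): match length 0
  offset=6 (pos 0, char 'f'): match length 2
Longest match has length 2 at offset 6.
next_char = character at position 6 + 2 = 8 -> 'f'

Best match: offset=6, length=2 (matching 'fb' starting at position 0)
LZ77 triple: (6, 2, 'f')


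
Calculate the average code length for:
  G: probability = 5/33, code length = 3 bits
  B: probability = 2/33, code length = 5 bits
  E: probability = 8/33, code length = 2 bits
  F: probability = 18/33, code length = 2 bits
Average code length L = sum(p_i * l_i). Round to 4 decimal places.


Weighted contributions p_i * l_i:
  G: (5/33) * 3 = 15/33
  B: (2/33) * 5 = 10/33
  E: (8/33) * 2 = 16/33
  F: (18/33) * 2 = 36/33
Sum = (15 + 10 + 16 + 36)/33 = 77/33

L = 77/33 = 2.3333 bits/symbol


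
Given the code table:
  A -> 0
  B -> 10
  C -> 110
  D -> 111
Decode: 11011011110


Decoding:
110 -> C
110 -> C
111 -> D
10 -> B


Result: CCDB


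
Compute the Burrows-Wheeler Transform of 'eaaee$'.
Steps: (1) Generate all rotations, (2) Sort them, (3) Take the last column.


Rotations (sorted):
  0: $eaaee -> last char: e
  1: aaee$e -> last char: e
  2: aee$ea -> last char: a
  3: e$eaae -> last char: e
  4: eaaee$ -> last char: $
  5: ee$eaa -> last char: a


BWT = eeae$a


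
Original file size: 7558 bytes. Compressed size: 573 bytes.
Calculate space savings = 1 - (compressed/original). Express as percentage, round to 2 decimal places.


ratio = compressed/original = 573/7558 = 0.075814
savings = 1 - ratio = 1 - 0.075814 = 0.924186
as a percentage: 0.924186 * 100 = 92.42%

Space savings = 1 - 573/7558 = 92.42%


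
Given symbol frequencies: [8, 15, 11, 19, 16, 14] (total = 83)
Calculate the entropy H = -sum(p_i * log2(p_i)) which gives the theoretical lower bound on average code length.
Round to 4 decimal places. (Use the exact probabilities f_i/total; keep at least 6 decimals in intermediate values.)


Per-symbol terms -p_i * log2(p_i) with p_i = f_i/83:
  p = 8/83 = 0.096386: log2(p) = -3.375039, -p*log2(p) = 0.325305
  p = 15/83 = 0.180723: log2(p) = -2.468149, -p*log2(p) = 0.446051
  p = 11/83 = 0.132530: log2(p) = -2.915608, -p*log2(p) = 0.386406
  p = 19/83 = 0.228916: log2(p) = -2.127112, -p*log2(p) = 0.486929
  p = 16/83 = 0.192771: log2(p) = -2.375039, -p*log2(p) = 0.457839
  p = 14/83 = 0.168675: log2(p) = -2.567685, -p*log2(p) = 0.433103
H = 0.325305 + 0.446051 + 0.386406 + 0.486929 + 0.457839 + 0.433103 = 2.535633

H = 2.5356 bits/symbol
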